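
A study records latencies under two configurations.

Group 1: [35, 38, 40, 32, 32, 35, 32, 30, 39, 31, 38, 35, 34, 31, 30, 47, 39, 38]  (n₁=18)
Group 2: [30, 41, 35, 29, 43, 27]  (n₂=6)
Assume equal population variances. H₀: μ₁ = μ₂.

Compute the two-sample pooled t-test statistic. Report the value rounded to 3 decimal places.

test statistic = 0.492

x̄₁=35.333, s₁=4.446, n₁=18
x̄₂=34.167, s₂=6.646, n₂=6
s_p² = [17·4.446² + 5·6.646²]/22 = 25.3106
SE = √(s_p²·(1/18+1/6)) = 2.3716
t = (35.333−34.167)/2.3716 = 0.4919
df = 22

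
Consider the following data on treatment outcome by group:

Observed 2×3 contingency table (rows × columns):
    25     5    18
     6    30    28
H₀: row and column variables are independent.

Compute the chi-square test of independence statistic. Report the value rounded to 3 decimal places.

test statistic = 30.003

Row totals [48, 64], col totals [31, 35, 46], n=112
χ² = (25−13.29)²/13.29 + (5−15.00)²/15.00 + (18−19.71)²/19.71 + (6−17.71)²/17.71 + (30−20.00)²/20.00 + (28−26.29)²/26.29 = 30.0028
df = 2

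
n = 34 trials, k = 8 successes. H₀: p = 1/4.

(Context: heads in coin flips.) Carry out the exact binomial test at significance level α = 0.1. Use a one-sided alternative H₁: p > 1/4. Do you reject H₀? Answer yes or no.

reject H₀: no

Exact binomial: n=34, k=8, p₀=1/4=0.2500
P(X≥8) from Σ C(n,i)·p₀^i·(1−p₀)^(n−i)
p-value (one-sided, H₁ greater) = 0.64297
At α=0.1: p ≥ α → fail to reject H₀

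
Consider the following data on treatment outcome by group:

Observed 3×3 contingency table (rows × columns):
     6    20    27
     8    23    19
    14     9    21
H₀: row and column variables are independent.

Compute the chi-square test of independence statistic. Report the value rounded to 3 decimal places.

Row totals [53, 50, 44], col totals [28, 52, 67], n=147
χ² = (6−10.10)²/10.10 + (20−18.75)²/18.75 + (27−24.16)²/24.16 + (8−9.52)²/9.52 + (23−17.69)²/17.69 + (19−22.79)²/22.79 + (14−8.38)²/8.38 + (9−15.56)²/15.56 + (21−20.05)²/20.05 = 11.1299
df = 4

test statistic = 11.130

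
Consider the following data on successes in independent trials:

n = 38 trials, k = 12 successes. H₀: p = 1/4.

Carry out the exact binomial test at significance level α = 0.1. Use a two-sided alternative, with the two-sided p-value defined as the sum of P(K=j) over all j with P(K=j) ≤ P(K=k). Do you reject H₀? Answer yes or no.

Exact binomial: n=38, k=12, p₀=1/4=0.2500
P(X=j) = C(n,j)·p₀^j·(1−p₀)^(n−j); p = Σ P(X=j) over j with P(X=j) ≤ P(X=12)
p-value (two-sided) = 0.35093
At α=0.1: p ≥ α → fail to reject H₀

reject H₀: no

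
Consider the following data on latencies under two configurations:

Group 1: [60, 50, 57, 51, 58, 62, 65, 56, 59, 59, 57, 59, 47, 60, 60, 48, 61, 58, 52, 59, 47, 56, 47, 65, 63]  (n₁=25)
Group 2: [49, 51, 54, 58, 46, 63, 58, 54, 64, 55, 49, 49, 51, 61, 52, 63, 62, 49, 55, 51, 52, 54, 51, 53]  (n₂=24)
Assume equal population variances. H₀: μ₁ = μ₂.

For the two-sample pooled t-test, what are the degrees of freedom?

df = n₁ + n₂ − 2 = 25 + 24 − 2 = 47

degrees of freedom = 47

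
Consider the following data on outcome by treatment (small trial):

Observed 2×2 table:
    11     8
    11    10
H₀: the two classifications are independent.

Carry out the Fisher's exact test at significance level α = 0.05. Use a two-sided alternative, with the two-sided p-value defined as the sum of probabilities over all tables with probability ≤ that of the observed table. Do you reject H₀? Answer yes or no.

Margins: r₁=19, r₂=21, c₁=22, c₂=18, n=40
p_obs = C(19,11)·C(21,11)/C(40,22); sum pmf over tables with pmf ≤ p_obs
p-value (two-sided) = 0.76052
At α=0.05: p ≥ α → fail to reject H₀

reject H₀: no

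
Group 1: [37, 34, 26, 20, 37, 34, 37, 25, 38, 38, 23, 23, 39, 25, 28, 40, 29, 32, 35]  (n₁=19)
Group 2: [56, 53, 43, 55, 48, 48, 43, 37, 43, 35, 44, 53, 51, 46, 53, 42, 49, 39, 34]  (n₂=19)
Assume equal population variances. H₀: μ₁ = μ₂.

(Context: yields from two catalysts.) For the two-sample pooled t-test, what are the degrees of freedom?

df = n₁ + n₂ − 2 = 19 + 19 − 2 = 36

degrees of freedom = 36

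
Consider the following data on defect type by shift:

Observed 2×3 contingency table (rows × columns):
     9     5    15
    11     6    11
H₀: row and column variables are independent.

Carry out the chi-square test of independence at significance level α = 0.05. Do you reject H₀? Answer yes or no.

reject H₀: no

Row totals [29, 28], col totals [20, 11, 26], n=57
χ² = (9−10.18)²/10.18 + (5−5.60)²/5.60 + (15−13.23)²/13.23 + (11−9.82)²/9.82 + (6−5.40)²/5.40 + (11−12.77)²/12.77 = 0.8890
df = 2
p-value (upper-tail) = 0.64114
At α=0.05: p ≥ α → fail to reject H₀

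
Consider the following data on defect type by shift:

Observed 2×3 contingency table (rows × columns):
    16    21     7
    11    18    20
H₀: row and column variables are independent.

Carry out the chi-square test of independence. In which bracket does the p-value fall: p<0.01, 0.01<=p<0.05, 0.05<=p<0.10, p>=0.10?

Row totals [44, 49], col totals [27, 39, 27], n=93
χ² = (16−12.77)²/12.77 + (21−18.45)²/18.45 + (7−12.77)²/12.77 + (11−14.23)²/14.23 + (18−20.55)²/20.55 + (20−14.23)²/14.23 = 7.1679
df = 2
p-value (upper-tail) = 0.02777
→ bracket: 0.01<=p<0.05

p-value bracket: 0.01<=p<0.05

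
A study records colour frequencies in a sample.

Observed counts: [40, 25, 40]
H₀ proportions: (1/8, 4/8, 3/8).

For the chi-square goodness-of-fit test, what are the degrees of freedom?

df = k − 1 = 3 − 1 = 2

degrees of freedom = 2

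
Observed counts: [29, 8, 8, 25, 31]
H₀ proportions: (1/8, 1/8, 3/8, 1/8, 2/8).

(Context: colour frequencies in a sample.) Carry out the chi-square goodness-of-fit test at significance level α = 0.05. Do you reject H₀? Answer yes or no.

reject H₀: yes

n = 101; E_i = n·p_i = [12.62, 12.62, 37.88, 12.62, 25.25]
χ² = (29−12.62)²/12.62 + (8−12.62)²/12.62 + (8−37.88)²/37.88 + (25−12.62)²/12.62 + (31−25.25)²/25.25 = 59.9373
df = 4
p-value (upper-tail) = 0.00000
At α=0.05: p < α → reject H₀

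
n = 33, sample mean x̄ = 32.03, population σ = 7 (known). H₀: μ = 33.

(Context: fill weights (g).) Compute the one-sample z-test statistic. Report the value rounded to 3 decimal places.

test statistic = -0.796

SE = σ/√n = 7/√33 = 1.2185
z = (x̄−μ₀)/SE = (32.03−33)/1.2185 = -0.7960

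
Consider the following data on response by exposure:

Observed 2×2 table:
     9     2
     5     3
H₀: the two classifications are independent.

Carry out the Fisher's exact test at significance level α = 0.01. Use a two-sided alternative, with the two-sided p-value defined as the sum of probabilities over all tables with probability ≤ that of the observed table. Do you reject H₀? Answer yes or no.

Margins: r₁=11, r₂=8, c₁=14, c₂=5, n=19
p_obs = C(11,9)·C(8,5)/C(19,14); sum pmf over tables with pmf ≤ p_obs
p-value (two-sided) = 0.60268
At α=0.01: p ≥ α → fail to reject H₀

reject H₀: no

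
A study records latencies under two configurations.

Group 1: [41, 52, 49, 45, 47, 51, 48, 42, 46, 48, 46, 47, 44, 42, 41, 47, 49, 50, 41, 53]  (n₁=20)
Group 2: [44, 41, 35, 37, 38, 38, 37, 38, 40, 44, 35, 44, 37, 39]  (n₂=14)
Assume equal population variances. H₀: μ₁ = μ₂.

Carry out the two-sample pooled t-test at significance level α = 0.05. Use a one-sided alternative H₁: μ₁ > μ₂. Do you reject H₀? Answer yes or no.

x̄₁=46.450, s₁=3.720, n₁=20
x̄₂=39.071, s₂=3.125, n₂=14
s_p² = [19·3.720² + 13·3.125²]/32 = 12.1837
SE = √(s_p²·(1/20+1/14)) = 1.2163
t = (46.450−39.071)/1.2163 = 6.0663
df = 32
p-value (one-sided, H₁ greater) = 0.00000
At α=0.05: p < α → reject H₀

reject H₀: yes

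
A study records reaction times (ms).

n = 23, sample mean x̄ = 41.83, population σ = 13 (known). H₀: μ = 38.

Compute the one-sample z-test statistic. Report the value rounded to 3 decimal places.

SE = σ/√n = 13/√23 = 2.7107
z = (x̄−μ₀)/SE = (41.83−38)/2.7107 = 1.4129

test statistic = 1.413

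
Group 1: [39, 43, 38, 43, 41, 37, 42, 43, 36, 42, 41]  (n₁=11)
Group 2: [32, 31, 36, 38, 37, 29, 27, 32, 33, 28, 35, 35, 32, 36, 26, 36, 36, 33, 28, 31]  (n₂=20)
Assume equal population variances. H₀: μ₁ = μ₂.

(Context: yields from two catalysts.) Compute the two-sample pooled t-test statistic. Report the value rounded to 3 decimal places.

test statistic = 6.465

x̄₁=40.455, s₁=2.544, n₁=11
x̄₂=32.550, s₂=3.576, n₂=20
s_p² = [10·2.544² + 19·3.576²]/29 = 10.6096
SE = √(s_p²·(1/11+1/20)) = 1.2227
t = (40.455−32.550)/1.2227 = 6.4649
df = 29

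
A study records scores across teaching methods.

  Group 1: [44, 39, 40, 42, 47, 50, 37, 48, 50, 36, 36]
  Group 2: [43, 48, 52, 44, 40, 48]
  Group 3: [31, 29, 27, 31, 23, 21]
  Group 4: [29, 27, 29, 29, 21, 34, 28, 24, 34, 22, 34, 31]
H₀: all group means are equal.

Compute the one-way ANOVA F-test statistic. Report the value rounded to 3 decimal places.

Group means [42.64, 45.83, 27.00, 28.50], grand mean 35.657
SSB = Σnᵢ(x̄ᵢ−x̄)² = 2221.507; SSW = ΣΣ(x−x̄ᵢ)² = 698.379
MSB = 2221.507/3 = 740.5023; MSW = 698.379/31 = 22.5283
F = MSB/MSW = 32.8698
df = (3, 31)

test statistic = 32.870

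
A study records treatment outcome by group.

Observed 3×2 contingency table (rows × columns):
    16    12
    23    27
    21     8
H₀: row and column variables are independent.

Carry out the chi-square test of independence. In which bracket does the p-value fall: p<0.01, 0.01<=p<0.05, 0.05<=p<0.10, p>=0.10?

Row totals [28, 50, 29], col totals [60, 47], n=107
χ² = (16−15.70)²/15.70 + (12−12.30)²/12.30 + (23−28.04)²/28.04 + (27−21.96)²/21.96 + (21−16.26)²/16.26 + (8−12.74)²/12.74 = 5.2166
df = 2
p-value (upper-tail) = 0.07366
→ bracket: 0.05<=p<0.10

p-value bracket: 0.05<=p<0.10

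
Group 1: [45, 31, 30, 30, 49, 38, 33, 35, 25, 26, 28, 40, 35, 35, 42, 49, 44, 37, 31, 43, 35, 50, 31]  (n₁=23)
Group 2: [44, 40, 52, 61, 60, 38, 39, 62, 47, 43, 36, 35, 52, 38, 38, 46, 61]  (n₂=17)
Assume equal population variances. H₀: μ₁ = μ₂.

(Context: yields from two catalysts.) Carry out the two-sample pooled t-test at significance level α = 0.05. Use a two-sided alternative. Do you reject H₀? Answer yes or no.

x̄₁=36.609, s₁=7.451, n₁=23
x̄₂=46.588, s₂=9.618, n₂=17
s_p² = [22·7.451² + 16·9.618²]/38 = 71.0946
SE = √(s_p²·(1/23+1/17)) = 2.6969
t = (36.609−46.588)/2.6969 = -3.7004
df = 38
p-value (two-sided) = 0.00068
At α=0.05: p < α → reject H₀

reject H₀: yes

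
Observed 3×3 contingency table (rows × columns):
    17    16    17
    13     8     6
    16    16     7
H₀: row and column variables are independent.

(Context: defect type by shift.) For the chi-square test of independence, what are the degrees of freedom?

df = (r−1)(c−1) = (3−1)·(3−1) = 4

degrees of freedom = 4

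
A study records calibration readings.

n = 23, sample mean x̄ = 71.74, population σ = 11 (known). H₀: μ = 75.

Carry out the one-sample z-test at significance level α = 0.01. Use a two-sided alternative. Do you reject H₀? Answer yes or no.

SE = σ/√n = 11/√23 = 2.2937
z = (x̄−μ₀)/SE = (71.74−75)/2.2937 = -1.4213
p-value (two-sided) = 0.15523
At α=0.01: p ≥ α → fail to reject H₀

reject H₀: no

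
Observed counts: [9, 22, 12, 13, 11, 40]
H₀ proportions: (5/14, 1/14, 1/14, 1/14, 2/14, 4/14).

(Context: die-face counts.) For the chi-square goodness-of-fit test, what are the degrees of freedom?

df = k − 1 = 6 − 1 = 5

degrees of freedom = 5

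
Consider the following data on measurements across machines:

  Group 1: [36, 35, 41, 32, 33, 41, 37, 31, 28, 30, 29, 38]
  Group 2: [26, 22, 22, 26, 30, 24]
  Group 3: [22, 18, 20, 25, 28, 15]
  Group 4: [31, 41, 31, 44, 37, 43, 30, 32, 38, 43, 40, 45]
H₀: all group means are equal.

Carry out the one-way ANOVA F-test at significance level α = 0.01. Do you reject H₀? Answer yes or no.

Group means [34.25, 25.00, 21.33, 37.92], grand mean 31.778
SSB = Σnᵢ(x̄ᵢ−x̄)² = 1455.722; SSW = ΣΣ(x−x̄ᵢ)² = 722.500
MSB = 1455.722/3 = 485.2407; MSW = 722.500/32 = 22.5781
F = MSB/MSW = 21.4916
df = (3, 32)
p-value (upper-tail) = 0.00000
At α=0.01: p < α → reject H₀

reject H₀: yes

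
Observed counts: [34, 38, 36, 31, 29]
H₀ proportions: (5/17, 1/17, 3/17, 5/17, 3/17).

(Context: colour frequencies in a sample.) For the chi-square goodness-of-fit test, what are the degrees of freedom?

degrees of freedom = 4

df = k − 1 = 5 − 1 = 4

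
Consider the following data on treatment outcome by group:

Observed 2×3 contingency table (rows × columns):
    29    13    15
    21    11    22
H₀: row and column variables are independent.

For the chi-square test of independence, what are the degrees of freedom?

df = (r−1)(c−1) = (2−1)·(3−1) = 2

degrees of freedom = 2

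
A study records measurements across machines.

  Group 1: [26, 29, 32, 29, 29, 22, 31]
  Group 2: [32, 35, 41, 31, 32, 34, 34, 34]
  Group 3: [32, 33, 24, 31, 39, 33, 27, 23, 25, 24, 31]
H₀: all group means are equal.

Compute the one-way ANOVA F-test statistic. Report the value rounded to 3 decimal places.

Group means [28.29, 34.12, 29.27], grand mean 30.500
SSB = Σnᵢ(x̄ᵢ−x̄)² = 156.015; SSW = ΣΣ(x−x̄ᵢ)² = 388.485
MSB = 156.015/2 = 78.0073; MSW = 388.485/23 = 16.8907
F = MSB/MSW = 4.6184
df = (2, 23)

test statistic = 4.618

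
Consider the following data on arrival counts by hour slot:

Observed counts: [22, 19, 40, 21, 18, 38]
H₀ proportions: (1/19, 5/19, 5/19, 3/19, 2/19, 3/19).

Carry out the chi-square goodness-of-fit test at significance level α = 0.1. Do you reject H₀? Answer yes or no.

n = 158; E_i = n·p_i = [8.32, 41.58, 41.58, 24.95, 16.63, 24.95]
χ² = (22−8.32)²/8.32 + (19−41.58)²/41.58 + (40−41.58)²/41.58 + (21−24.95)²/24.95 + (18−16.63)²/16.63 + (38−24.95)²/24.95 = 42.4059
df = 5
p-value (upper-tail) = 0.00000
At α=0.1: p < α → reject H₀

reject H₀: yes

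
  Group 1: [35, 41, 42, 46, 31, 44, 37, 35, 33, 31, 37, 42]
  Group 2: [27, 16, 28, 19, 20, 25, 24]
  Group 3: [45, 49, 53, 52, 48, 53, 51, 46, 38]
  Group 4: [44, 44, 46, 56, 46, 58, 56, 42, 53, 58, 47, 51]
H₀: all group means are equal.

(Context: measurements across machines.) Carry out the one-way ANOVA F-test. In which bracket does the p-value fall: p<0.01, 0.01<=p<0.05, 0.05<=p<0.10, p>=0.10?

Group means [37.83, 22.71, 48.33, 50.08], grand mean 41.225
SSB = Σnᵢ(x̄ᵢ−x̄)² = 3932.963; SSW = ΣΣ(x−x̄ᵢ)² = 978.012
MSB = 3932.963/3 = 1310.9877; MSW = 978.012/36 = 27.1670
F = MSB/MSW = 48.2566
df = (3, 36)
p-value (upper-tail) = 0.00000
→ bracket: p<0.01

p-value bracket: p<0.01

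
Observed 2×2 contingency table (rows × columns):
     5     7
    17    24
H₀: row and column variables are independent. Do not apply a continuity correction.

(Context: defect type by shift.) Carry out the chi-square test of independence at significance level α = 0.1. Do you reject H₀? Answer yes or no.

Row totals [12, 41], col totals [22, 31], n=53
χ² = (5−4.98)²/4.98 + (7−7.02)²/7.02 + (17−17.02)²/17.02 + (24−23.98)²/23.98 = 0.0002
df = 1
p-value (upper-tail) = 0.98997
At α=0.1: p ≥ α → fail to reject H₀

reject H₀: no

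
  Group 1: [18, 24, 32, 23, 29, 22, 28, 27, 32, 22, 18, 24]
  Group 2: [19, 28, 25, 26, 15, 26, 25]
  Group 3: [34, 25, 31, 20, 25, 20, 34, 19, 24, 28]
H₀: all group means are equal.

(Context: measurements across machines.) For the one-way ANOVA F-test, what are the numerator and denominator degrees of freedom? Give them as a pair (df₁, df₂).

k = 3 groups, N = 29 total
df = (k−1, N−k) = (3−1, 29−3) = (2, 26)

degrees of freedom = [2, 26]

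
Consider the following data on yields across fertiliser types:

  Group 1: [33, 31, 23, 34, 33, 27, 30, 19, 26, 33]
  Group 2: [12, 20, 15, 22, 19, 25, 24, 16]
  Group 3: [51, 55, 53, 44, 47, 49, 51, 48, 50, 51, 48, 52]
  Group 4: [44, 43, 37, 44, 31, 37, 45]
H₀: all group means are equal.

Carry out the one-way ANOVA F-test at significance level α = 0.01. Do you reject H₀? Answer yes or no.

reject H₀: yes

Group means [28.90, 19.12, 49.92, 40.14], grand mean 35.730
SSB = Σnᵢ(x̄ᵢ−x̄)² = 5223.748; SSW = ΣΣ(x−x̄ᵢ)² = 631.549
MSB = 5223.748/3 = 1741.2495; MSW = 631.549/33 = 19.1378
F = MSB/MSW = 90.9846
df = (3, 33)
p-value (upper-tail) = 0.00000
At α=0.01: p < α → reject H₀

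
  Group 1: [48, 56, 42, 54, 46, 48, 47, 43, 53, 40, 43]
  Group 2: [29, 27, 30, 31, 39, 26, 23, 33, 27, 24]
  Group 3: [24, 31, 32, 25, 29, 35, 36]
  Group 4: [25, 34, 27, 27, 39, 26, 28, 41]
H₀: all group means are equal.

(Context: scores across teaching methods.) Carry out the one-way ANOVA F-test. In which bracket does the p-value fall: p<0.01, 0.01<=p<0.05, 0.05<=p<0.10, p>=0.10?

p-value bracket: p<0.01

Group means [47.27, 28.90, 30.29, 30.88], grand mean 35.222
SSB = Σnᵢ(x̄ᵢ−x̄)² = 2318.837; SSW = ΣΣ(x−x̄ᵢ)² = 875.385
MSB = 2318.837/3 = 772.9456; MSW = 875.385/32 = 27.3558
F = MSB/MSW = 28.2553
df = (3, 32)
p-value (upper-tail) = 0.00000
→ bracket: p<0.01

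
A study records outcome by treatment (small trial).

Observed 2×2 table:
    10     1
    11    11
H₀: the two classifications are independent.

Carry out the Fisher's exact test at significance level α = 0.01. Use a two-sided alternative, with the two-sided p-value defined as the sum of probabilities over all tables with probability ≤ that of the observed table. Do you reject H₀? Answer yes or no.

reject H₀: no

Margins: r₁=11, r₂=22, c₁=21, c₂=12, n=33
p_obs = C(11,10)·C(22,11)/C(33,21); sum pmf over tables with pmf ≤ p_obs
p-value (two-sided) = 0.02734
At α=0.01: p ≥ α → fail to reject H₀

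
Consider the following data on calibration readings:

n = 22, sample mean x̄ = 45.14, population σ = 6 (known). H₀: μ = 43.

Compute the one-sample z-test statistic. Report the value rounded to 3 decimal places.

SE = σ/√n = 6/√22 = 1.2792
z = (x̄−μ₀)/SE = (45.14−43)/1.2792 = 1.6729

test statistic = 1.673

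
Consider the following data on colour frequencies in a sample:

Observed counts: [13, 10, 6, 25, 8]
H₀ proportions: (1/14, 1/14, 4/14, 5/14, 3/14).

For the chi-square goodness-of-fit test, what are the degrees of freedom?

degrees of freedom = 4

df = k − 1 = 5 − 1 = 4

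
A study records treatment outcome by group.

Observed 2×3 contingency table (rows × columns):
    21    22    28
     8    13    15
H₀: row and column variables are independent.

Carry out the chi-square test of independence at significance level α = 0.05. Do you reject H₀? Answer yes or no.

reject H₀: no

Row totals [71, 36], col totals [29, 35, 43], n=107
χ² = (21−19.24)²/19.24 + (22−23.22)²/23.22 + (28−28.53)²/28.53 + (8−9.76)²/9.76 + (13−11.78)²/11.78 + (15−14.47)²/14.47 = 0.6982
df = 2
p-value (upper-tail) = 0.70532
At α=0.05: p ≥ α → fail to reject H₀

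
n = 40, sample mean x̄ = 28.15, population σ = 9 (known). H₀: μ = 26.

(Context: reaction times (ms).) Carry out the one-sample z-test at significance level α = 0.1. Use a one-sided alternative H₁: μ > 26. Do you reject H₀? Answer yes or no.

reject H₀: yes

SE = σ/√n = 9/√40 = 1.4230
z = (x̄−μ₀)/SE = (28.15−26)/1.4230 = 1.5109
p-value (one-sided, H₁ greater) = 0.06541
At α=0.1: p < α → reject H₀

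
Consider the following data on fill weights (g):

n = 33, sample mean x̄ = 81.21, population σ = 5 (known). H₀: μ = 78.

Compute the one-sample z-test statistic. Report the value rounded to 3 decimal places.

test statistic = 3.688

SE = σ/√n = 5/√33 = 0.8704
z = (x̄−μ₀)/SE = (81.21−78)/0.8704 = 3.6880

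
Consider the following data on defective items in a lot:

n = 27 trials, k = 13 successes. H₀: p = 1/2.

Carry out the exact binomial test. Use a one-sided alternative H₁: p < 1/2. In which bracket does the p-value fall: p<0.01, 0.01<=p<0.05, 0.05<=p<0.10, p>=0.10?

Exact binomial: n=27, k=13, p₀=1/2=0.5000
P(X≤13) from Σ C(n,i)·p₀^i·(1−p₀)^(n−i)
p-value (one-sided, H₁ less) = 0.50000
→ bracket: p>=0.10

p-value bracket: p>=0.10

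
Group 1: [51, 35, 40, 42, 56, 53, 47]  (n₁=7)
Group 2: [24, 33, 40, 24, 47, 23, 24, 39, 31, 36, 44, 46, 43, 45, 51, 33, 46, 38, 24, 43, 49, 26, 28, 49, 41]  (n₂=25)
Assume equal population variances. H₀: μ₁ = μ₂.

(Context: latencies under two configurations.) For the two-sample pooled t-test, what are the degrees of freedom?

degrees of freedom = 30

df = n₁ + n₂ − 2 = 7 + 25 − 2 = 30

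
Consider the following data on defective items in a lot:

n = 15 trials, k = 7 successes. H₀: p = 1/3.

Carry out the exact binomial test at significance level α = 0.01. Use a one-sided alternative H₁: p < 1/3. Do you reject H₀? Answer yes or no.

Exact binomial: n=15, k=7, p₀=1/3=0.3333
P(X≤7) from Σ C(n,i)·p₀^i·(1−p₀)^(n−i)
p-value (one-sided, H₁ less) = 0.91177
At α=0.01: p ≥ α → fail to reject H₀

reject H₀: no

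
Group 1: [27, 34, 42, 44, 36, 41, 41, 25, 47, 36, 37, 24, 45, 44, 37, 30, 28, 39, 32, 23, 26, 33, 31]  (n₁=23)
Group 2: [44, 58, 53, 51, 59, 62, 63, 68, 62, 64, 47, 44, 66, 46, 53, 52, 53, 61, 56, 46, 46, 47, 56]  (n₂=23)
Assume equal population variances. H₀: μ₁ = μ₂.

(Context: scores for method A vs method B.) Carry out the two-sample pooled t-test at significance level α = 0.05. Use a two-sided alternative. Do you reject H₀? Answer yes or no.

x̄₁=34.870, s₁=7.282, n₁=23
x̄₂=54.652, s₂=7.517, n₂=23
s_p² = [22·7.282² + 22·7.517²]/44 = 54.7688
SE = √(s_p²·(1/23+1/23)) = 2.1823
t = (34.870−54.652)/2.1823 = -9.0650
df = 44
p-value (two-sided) = 0.00000
At α=0.05: p < α → reject H₀

reject H₀: yes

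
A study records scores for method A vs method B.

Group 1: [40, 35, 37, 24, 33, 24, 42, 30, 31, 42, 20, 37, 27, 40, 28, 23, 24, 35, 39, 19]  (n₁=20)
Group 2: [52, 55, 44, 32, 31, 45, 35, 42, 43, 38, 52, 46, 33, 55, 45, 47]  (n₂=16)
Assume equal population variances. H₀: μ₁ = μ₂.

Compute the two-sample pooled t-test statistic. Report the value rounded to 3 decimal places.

x̄₁=31.500, s₁=7.515, n₁=20
x̄₂=43.438, s₂=7.899, n₂=16
s_p² = [19·7.515² + 15·7.899²]/34 = 59.0864
SE = √(s_p²·(1/20+1/16)) = 2.5782
t = (31.500−43.438)/2.5782 = -4.6301
df = 34

test statistic = -4.630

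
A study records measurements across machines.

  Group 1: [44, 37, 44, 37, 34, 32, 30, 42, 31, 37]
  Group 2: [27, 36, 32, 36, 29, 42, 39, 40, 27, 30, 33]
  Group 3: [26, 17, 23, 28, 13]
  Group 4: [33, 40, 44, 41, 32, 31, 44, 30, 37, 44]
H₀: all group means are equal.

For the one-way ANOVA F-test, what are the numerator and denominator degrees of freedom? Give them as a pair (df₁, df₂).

degrees of freedom = [3, 32]

k = 4 groups, N = 36 total
df = (k−1, N−k) = (4−1, 36−4) = (3, 32)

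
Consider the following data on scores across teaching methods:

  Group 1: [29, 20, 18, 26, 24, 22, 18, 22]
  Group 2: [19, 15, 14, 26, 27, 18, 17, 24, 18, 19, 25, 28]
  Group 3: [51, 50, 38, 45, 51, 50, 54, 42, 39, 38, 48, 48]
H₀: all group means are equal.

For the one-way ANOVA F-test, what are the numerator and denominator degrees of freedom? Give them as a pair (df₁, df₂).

degrees of freedom = [2, 29]

k = 3 groups, N = 32 total
df = (k−1, N−k) = (3−1, 32−3) = (2, 29)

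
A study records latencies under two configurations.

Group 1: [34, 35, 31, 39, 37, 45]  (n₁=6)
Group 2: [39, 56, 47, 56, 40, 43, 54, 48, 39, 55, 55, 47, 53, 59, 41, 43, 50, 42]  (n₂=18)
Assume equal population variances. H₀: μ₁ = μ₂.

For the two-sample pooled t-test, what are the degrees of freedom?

df = n₁ + n₂ − 2 = 6 + 18 − 2 = 22

degrees of freedom = 22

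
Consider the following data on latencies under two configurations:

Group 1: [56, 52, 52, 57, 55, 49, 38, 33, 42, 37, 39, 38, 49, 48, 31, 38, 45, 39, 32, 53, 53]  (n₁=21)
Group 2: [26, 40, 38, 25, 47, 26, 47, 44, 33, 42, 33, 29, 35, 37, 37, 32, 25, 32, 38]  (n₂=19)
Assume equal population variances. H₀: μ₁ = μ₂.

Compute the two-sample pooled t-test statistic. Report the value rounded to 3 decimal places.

test statistic = 3.846

x̄₁=44.571, s₁=8.453, n₁=21
x̄₂=35.053, s₂=7.043, n₂=19
s_p² = [20·8.453² + 18·7.043²]/38 = 61.1076
SE = √(s_p²·(1/21+1/19)) = 2.4751
t = (44.571−35.053)/2.4751 = 3.8458
df = 38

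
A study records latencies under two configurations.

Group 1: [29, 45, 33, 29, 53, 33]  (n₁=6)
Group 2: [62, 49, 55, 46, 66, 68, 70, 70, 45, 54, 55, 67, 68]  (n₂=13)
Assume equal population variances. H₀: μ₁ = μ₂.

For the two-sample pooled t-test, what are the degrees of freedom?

df = n₁ + n₂ − 2 = 6 + 13 − 2 = 17

degrees of freedom = 17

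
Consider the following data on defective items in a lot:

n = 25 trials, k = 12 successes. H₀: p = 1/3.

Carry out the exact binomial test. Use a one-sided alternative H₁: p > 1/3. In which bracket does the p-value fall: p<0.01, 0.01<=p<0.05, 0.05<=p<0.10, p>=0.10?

p-value bracket: 0.05<=p<0.10

Exact binomial: n=25, k=12, p₀=1/3=0.3333
P(X≥12) from Σ C(n,i)·p₀^i·(1−p₀)^(n−i)
p-value (one-sided, H₁ greater) = 0.09179
→ bracket: 0.05<=p<0.10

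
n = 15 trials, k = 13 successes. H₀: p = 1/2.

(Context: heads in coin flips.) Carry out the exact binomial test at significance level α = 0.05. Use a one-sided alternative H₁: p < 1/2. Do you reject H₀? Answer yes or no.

Exact binomial: n=15, k=13, p₀=1/2=0.5000
P(X≤13) from Σ C(n,i)·p₀^i·(1−p₀)^(n−i)
p-value (one-sided, H₁ less) = 0.99951
At α=0.05: p ≥ α → fail to reject H₀

reject H₀: no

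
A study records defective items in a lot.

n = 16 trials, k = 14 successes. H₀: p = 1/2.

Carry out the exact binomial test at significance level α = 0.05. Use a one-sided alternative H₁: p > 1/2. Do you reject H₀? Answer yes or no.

reject H₀: yes

Exact binomial: n=16, k=14, p₀=1/2=0.5000
P(X≥14) from Σ C(n,i)·p₀^i·(1−p₀)^(n−i)
p-value (one-sided, H₁ greater) = 0.00209
At α=0.05: p < α → reject H₀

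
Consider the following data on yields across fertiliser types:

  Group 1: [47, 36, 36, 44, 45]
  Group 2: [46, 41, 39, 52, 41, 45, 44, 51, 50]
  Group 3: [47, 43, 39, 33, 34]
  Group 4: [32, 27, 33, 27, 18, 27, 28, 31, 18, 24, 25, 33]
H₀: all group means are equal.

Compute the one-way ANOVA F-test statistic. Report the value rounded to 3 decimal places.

test statistic = 24.949

Group means [41.60, 45.44, 39.20, 26.92], grand mean 36.645
SSB = Σnᵢ(x̄ᵢ−x̄)² = 1987.958; SSW = ΣΣ(x−x̄ᵢ)² = 717.139
MSB = 1987.958/3 = 662.6526; MSW = 717.139/27 = 26.5607
F = MSB/MSW = 24.9486
df = (3, 27)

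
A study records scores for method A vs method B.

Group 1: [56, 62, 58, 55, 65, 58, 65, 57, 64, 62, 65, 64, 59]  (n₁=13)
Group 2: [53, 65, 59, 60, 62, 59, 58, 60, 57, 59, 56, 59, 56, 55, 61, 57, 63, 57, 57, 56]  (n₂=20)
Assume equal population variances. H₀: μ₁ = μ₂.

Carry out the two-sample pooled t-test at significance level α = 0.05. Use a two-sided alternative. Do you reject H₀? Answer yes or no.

x̄₁=60.769, s₁=3.723, n₁=13
x̄₂=58.450, s₂=2.874, n₂=20
s_p² = [12·3.723² + 19·2.874²]/31 = 10.4277
SE = √(s_p²·(1/13+1/20)) = 1.1504
t = (60.769−58.450)/1.1504 = 2.0160
df = 31
p-value (two-sided) = 0.05254
At α=0.05: p ≥ α → fail to reject H₀

reject H₀: no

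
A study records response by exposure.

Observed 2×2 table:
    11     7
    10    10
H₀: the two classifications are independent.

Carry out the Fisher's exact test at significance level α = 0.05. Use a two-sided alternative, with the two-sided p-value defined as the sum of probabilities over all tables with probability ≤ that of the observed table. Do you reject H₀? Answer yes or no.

Margins: r₁=18, r₂=20, c₁=21, c₂=17, n=38
p_obs = C(18,11)·C(20,10)/C(38,21); sum pmf over tables with pmf ≤ p_obs
p-value (two-sided) = 0.53184
At α=0.05: p ≥ α → fail to reject H₀

reject H₀: no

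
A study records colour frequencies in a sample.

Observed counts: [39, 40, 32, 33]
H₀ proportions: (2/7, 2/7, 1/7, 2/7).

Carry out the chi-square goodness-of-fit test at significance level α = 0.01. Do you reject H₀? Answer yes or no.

n = 144; E_i = n·p_i = [41.14, 41.14, 20.57, 41.14]
χ² = (39−41.14)²/41.14 + (40−41.14)²/41.14 + (32−20.57)²/20.57 + (33−41.14)²/41.14 = 8.1042
df = 3
p-value (upper-tail) = 0.04391
At α=0.01: p ≥ α → fail to reject H₀

reject H₀: no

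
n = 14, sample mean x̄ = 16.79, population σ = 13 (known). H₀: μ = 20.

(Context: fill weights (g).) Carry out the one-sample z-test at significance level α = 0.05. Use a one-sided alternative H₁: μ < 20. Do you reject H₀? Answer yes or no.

reject H₀: no

SE = σ/√n = 13/√14 = 3.4744
z = (x̄−μ₀)/SE = (16.79−20)/3.4744 = -0.9239
p-value (one-sided, H₁ less) = 0.17777
At α=0.05: p ≥ α → fail to reject H₀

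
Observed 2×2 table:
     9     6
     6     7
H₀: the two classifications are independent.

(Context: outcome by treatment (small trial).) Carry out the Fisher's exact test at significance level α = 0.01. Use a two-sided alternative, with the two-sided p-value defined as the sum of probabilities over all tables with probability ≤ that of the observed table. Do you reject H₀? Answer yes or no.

Margins: r₁=15, r₂=13, c₁=15, c₂=13, n=28
p_obs = C(15,9)·C(13,6)/C(28,15); sum pmf over tables with pmf ≤ p_obs
p-value (two-sided) = 0.70508
At α=0.01: p ≥ α → fail to reject H₀

reject H₀: no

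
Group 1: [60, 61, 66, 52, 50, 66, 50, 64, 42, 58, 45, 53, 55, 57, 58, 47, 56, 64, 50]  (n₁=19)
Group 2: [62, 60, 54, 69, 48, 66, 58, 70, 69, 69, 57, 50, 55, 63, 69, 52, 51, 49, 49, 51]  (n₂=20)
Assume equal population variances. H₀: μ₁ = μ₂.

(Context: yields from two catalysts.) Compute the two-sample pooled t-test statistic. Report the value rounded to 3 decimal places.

x̄₁=55.474, s₁=7.090, n₁=19
x̄₂=58.550, s₂=8.003, n₂=20
s_p² = [18·7.090² + 19·8.003²]/37 = 57.3429
SE = √(s_p²·(1/19+1/20)) = 2.4259
t = (55.474−58.550)/2.4259 = -1.2681
df = 37

test statistic = -1.268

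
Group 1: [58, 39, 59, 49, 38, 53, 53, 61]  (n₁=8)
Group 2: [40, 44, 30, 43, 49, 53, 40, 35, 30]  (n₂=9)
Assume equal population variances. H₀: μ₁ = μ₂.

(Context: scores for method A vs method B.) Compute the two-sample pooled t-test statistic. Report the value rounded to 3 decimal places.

test statistic = 2.676

x̄₁=51.250, s₁=8.763, n₁=8
x̄₂=40.444, s₂=7.892, n₂=9
s_p² = [7·8.763² + 8·7.892²]/15 = 69.0481
SE = √(s_p²·(1/8+1/9)) = 4.0377
t = (51.250−40.444)/4.0377 = 2.6762
df = 15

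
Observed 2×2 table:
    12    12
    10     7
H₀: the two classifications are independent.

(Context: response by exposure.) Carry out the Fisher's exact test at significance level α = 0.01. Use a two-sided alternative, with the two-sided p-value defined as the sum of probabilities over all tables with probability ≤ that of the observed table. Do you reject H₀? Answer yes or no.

reject H₀: no

Margins: r₁=24, r₂=17, c₁=22, c₂=19, n=41
p_obs = C(24,12)·C(17,10)/C(41,22); sum pmf over tables with pmf ≤ p_obs
p-value (two-sided) = 0.75198
At α=0.01: p ≥ α → fail to reject H₀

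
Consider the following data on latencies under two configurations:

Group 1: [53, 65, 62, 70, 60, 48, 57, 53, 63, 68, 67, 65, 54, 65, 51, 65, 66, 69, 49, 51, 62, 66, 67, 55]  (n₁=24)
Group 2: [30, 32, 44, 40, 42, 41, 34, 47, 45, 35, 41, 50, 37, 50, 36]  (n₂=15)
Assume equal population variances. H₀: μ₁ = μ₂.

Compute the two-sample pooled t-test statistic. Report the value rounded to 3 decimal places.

test statistic = 9.140

x̄₁=60.458, s₁=6.984, n₁=24
x̄₂=40.267, s₂=6.239, n₂=15
s_p² = [23·6.984² + 14·6.239²]/37 = 45.0511
SE = √(s_p²·(1/24+1/15)) = 2.2092
t = (60.458−40.267)/2.2092 = 9.1398
df = 37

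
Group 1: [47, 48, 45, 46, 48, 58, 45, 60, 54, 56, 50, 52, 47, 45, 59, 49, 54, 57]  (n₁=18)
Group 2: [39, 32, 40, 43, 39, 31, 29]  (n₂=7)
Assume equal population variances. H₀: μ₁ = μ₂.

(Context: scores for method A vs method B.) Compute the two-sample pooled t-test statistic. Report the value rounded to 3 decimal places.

test statistic = 6.397

x̄₁=51.111, s₁=5.212, n₁=18
x̄₂=36.143, s₂=5.367, n₂=7
s_p² = [17·5.212² + 6·5.367²]/23 = 27.5928
SE = √(s_p²·(1/18+1/7)) = 2.3398
t = (51.111−36.143)/2.3398 = 6.3972
df = 23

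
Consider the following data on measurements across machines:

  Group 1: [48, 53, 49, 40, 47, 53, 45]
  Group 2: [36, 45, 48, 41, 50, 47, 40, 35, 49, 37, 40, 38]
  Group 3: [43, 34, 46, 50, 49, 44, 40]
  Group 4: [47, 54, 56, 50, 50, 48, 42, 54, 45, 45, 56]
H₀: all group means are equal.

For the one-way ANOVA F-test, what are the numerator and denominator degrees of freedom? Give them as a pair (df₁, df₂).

degrees of freedom = [3, 33]

k = 4 groups, N = 37 total
df = (k−1, N−k) = (4−1, 37−4) = (3, 33)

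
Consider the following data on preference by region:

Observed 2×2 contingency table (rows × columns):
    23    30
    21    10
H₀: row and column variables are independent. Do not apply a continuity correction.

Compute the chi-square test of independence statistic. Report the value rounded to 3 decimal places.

test statistic = 4.648

Row totals [53, 31], col totals [44, 40], n=84
χ² = (23−27.76)²/27.76 + (30−25.24)²/25.24 + (21−16.24)²/16.24 + (10−14.76)²/14.76 = 4.6478
df = 1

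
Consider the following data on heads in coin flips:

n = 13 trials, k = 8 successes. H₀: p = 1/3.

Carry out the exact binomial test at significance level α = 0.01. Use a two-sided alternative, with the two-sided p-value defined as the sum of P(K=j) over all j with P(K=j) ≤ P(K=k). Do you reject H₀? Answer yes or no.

Exact binomial: n=13, k=8, p₀=1/3=0.3333
P(X=j) = C(n,j)·p₀^j·(1−p₀)^(n−j); p = Σ P(X=j) over j with P(X=j) ≤ P(X=8)
p-value (two-sided) = 0.03979
At α=0.01: p ≥ α → fail to reject H₀

reject H₀: no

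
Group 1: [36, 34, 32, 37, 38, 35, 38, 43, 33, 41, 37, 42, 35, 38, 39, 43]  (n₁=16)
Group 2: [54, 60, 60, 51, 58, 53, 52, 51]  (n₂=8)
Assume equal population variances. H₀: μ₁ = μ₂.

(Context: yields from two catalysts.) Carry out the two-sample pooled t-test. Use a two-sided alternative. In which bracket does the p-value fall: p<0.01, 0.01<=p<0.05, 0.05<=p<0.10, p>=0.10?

p-value bracket: p<0.01

x̄₁=37.562, s₁=3.405, n₁=16
x̄₂=54.875, s₂=3.871, n₂=8
s_p² = [15·3.405² + 7·3.871²]/22 = 12.6733
SE = √(s_p²·(1/16+1/8)) = 1.5415
t = (37.562−54.875)/1.5415 = -11.2309
df = 22
p-value (two-sided) = 0.00000
→ bracket: p<0.01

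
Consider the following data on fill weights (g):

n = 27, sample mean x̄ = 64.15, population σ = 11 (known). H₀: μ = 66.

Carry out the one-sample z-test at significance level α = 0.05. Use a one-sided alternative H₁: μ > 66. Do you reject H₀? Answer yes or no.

SE = σ/√n = 11/√27 = 2.1170
z = (x̄−μ₀)/SE = (64.15−66)/2.1170 = -0.8739
p-value (one-sided, H₁ greater) = 0.80891
At α=0.05: p ≥ α → fail to reject H₀

reject H₀: no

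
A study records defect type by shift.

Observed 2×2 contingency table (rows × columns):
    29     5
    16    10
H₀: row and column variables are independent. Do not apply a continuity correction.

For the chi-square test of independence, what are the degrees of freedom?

degrees of freedom = 1

df = (r−1)(c−1) = (2−1)·(2−1) = 1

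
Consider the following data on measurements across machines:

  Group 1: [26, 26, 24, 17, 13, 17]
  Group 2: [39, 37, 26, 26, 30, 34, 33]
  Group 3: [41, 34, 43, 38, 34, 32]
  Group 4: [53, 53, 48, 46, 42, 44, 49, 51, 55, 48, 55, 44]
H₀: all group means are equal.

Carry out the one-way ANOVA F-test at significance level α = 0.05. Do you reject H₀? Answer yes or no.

Group means [20.50, 32.14, 37.00, 49.00], grand mean 37.355
SSB = Σnᵢ(x̄ᵢ−x̄)² = 3522.740; SSW = ΣΣ(x−x̄ᵢ)² = 622.357
MSB = 3522.740/3 = 1174.2465; MSW = 622.357/27 = 23.0503
F = MSB/MSW = 50.9429
df = (3, 27)
p-value (upper-tail) = 0.00000
At α=0.05: p < α → reject H₀

reject H₀: yes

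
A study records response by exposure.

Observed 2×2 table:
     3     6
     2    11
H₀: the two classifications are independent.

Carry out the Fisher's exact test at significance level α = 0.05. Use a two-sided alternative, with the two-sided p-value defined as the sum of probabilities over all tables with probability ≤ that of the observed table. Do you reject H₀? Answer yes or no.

reject H₀: no

Margins: r₁=9, r₂=13, c₁=5, c₂=17, n=22
p_obs = C(9,3)·C(13,2)/C(22,5); sum pmf over tables with pmf ≤ p_obs
p-value (two-sided) = 0.60902
At α=0.05: p ≥ α → fail to reject H₀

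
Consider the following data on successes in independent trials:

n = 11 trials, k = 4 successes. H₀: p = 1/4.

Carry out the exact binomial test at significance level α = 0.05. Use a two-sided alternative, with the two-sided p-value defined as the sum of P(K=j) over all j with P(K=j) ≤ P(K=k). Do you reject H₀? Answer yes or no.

reject H₀: no

Exact binomial: n=11, k=4, p₀=1/4=0.2500
P(X=j) = C(n,j)·p₀^j·(1−p₀)^(n−j); p = Σ P(X=j) over j with P(X=j) ≤ P(X=4)
p-value (two-sided) = 0.48379
At α=0.05: p ≥ α → fail to reject H₀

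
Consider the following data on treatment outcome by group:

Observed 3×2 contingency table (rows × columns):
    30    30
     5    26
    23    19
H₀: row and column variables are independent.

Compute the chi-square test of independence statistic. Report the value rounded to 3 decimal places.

test statistic = 12.640

Row totals [60, 31, 42], col totals [58, 75], n=133
χ² = (30−26.17)²/26.17 + (30−33.83)²/33.83 + (5−13.52)²/13.52 + (26−17.48)²/17.48 + (23−18.32)²/18.32 + (19−23.68)²/23.68 = 12.6403
df = 2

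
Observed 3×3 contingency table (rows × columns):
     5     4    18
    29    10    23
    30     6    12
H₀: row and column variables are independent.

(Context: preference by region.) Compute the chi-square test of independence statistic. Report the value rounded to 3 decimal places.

Row totals [27, 62, 48], col totals [64, 20, 53], n=137
χ² = (5−12.61)²/12.61 + (4−3.94)²/3.94 + (18−10.45)²/10.45 + (29−28.96)²/28.96 + (10−9.05)²/9.05 + (23−23.99)²/23.99 + (30−22.42)²/22.42 + (6−7.01)²/7.01 + (12−18.57)²/18.57 = 15.2291
df = 4

test statistic = 15.229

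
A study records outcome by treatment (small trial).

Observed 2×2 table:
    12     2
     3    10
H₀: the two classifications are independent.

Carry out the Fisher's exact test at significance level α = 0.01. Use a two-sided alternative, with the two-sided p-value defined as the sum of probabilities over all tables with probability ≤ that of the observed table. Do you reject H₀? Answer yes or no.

Margins: r₁=14, r₂=13, c₁=15, c₂=12, n=27
p_obs = C(14,12)·C(13,3)/C(27,15); sum pmf over tables with pmf ≤ p_obs
p-value (two-sided) = 0.00184
At α=0.01: p < α → reject H₀

reject H₀: yes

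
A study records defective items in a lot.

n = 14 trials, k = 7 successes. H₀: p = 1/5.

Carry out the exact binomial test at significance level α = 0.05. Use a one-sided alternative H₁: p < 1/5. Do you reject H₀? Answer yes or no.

Exact binomial: n=14, k=7, p₀=1/5=0.2000
P(X≤7) from Σ C(n,i)·p₀^i·(1−p₀)^(n−i)
p-value (one-sided, H₁ less) = 0.99760
At α=0.05: p ≥ α → fail to reject H₀

reject H₀: no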